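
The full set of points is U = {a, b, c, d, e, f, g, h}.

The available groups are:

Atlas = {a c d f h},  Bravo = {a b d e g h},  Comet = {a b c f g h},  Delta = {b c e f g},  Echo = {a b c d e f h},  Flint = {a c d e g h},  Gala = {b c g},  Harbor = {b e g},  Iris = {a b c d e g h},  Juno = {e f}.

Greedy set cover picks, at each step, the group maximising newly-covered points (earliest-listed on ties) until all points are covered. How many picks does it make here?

2

Greedy: pick Echo (covers 7 new) → pick Bravo (covers 1 new). Total picks: 2.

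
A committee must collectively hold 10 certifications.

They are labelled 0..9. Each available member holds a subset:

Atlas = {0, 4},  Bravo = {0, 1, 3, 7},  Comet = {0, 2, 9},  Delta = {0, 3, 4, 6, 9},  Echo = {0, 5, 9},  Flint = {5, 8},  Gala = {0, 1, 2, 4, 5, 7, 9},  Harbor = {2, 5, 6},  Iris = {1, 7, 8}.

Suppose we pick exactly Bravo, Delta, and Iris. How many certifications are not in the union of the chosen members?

Union of Bravo, Delta, Iris = {0, 1, 3, 4, 6, 7, 8, 9}.
Not covered: 2, 5 — 2 certifications.

2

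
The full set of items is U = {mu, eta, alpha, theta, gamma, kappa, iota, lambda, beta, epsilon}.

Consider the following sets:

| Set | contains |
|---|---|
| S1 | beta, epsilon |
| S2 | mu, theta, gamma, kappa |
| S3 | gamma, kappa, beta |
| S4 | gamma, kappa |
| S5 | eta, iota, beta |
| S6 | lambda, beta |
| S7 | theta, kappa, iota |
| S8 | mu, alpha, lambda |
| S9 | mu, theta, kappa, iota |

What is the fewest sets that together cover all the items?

Take {S1, S2, S5, S8}. Their union is {mu, eta, alpha, theta, gamma, kappa, iota, lambda, beta, epsilon}, which is all 10 items.
Only S8 contains alpha, so S8 is forced; the remaining 7 items need at least 3 more sets (each remaining set adds at most 3) — so at least 4 sets are needed, and 4 is optimal.

4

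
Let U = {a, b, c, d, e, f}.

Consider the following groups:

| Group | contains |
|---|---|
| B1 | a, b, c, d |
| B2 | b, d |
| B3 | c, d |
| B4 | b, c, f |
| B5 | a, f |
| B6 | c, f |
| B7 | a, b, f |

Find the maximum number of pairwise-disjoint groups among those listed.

2

B3, B5 are pairwise disjoint (B3={c,d}; B5={a,f}).
Every remaining group overlaps one of these, and no 3 of the listed groups are pairwise disjoint, so 2 is the maximum.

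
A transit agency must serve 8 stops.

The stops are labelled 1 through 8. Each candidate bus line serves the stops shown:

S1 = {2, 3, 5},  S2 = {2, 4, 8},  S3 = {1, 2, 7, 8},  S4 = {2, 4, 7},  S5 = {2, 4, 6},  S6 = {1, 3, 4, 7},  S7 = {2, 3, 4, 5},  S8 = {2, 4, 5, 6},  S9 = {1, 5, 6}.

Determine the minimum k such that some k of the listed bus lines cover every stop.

3

Take {S3, S6, S9}. Their union is {1, 2, 3, 4, 5, 6, 7, 8}, which is all 8 stops.
No 2 of the 9 bus lines cover everything (all 36 combinations miss at least one stop), so 3 is optimal.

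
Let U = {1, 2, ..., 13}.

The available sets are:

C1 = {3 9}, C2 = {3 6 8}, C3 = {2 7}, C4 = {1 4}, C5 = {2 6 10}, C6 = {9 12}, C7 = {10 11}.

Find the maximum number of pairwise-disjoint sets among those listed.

C2, C3, C4, C6, C7 are pairwise disjoint (C2={3,6,8}; C3={2,7}; C4={1,4}; C6={9,12}; C7={10,11}).
Every remaining set overlaps one of these, and no 6 of the listed sets are pairwise disjoint, so 5 is the maximum.

5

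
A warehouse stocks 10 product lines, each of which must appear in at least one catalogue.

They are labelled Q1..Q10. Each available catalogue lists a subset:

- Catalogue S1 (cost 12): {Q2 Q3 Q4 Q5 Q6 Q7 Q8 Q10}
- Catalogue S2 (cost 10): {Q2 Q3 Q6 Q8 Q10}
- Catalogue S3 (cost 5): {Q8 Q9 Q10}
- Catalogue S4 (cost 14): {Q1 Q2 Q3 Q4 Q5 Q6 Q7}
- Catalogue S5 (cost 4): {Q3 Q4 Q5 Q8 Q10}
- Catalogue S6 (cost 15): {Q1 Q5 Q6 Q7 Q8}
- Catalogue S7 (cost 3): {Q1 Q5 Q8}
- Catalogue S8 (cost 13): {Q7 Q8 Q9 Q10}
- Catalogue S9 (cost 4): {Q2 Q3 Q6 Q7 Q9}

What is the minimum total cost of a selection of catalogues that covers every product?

S5, S7, S9 together cover every product (S5 ∪ S7 ∪ S9 = {Q1, Q2, Q3, Q4, Q5, Q6, Q7, Q8, Q9, Q10}); total cost 4 + 3 + 4 = 11.
No covering selection has total cost below 11.

11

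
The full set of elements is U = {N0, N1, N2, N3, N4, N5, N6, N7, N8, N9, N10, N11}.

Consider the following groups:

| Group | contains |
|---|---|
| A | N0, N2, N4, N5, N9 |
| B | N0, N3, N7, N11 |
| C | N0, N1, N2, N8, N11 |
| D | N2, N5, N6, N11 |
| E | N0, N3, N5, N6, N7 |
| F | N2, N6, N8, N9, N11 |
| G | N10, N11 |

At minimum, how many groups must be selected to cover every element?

A, C, E, and G cover everything between them: the union {N0, N1, N2, N3, N4, N5, N6, N7, N8, N9, N10, N11} is all of U.
Only A contains N4, so A is forced; the remaining 7 elements need at least 3 more groups (each remaining group adds at most 3) — so at least 4 groups are needed, and 4 is optimal.

4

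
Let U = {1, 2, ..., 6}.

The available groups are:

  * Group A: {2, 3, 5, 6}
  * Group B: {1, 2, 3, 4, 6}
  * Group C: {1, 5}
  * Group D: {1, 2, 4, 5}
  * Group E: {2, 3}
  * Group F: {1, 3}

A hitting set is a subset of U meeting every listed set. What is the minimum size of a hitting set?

2

The 2 items {3, 5} hit every group.
The groups C, E are pairwise disjoint, so any hitting set needs a separate item for each — at least 2. Hence 2 is optimal.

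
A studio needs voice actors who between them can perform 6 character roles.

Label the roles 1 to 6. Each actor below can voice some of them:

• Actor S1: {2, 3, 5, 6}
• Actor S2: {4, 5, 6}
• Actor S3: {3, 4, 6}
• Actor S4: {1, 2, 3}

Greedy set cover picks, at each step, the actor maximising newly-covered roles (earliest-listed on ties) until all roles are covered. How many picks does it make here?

3

Greedy: pick S1 (covers 4 new) → pick S2 (covers 1 new) → pick S4 (covers 1 new). Total picks: 3.
(The true minimum cover uses only 2 actors, so greedy is not optimal here.)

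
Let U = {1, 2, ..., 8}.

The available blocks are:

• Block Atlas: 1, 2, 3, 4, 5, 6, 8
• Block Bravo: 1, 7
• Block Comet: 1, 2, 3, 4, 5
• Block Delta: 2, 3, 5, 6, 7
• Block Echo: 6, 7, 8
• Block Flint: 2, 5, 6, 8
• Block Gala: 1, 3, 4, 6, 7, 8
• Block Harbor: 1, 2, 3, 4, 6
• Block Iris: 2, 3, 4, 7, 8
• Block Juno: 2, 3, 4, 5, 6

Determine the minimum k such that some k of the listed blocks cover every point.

Atlas and Bravo together: Atlas ∪ Bravo = {1, 2, 3, 4, 5, 6, 7, 8} — every point is covered.
No single block has all 8 points (the largest, Atlas, has 7), so 2 is optimal.

2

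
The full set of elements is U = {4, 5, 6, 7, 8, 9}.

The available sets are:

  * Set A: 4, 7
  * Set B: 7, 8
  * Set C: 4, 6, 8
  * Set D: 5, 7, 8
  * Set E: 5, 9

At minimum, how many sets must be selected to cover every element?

C and D and E together: C ∪ D ∪ E = {4, 5, 6, 7, 8, 9} — every element is covered.
Only C contains 6, so C is forced; the remaining 3 elements need at least 2 more sets (each remaining set adds at most 2) — so at least 3 sets are needed, and 3 is optimal.

3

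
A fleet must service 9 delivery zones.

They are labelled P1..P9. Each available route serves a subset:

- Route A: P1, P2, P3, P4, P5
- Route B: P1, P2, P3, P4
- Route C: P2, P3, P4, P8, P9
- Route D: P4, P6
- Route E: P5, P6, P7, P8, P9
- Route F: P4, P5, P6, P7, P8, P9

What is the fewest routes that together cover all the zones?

2

B and F together: B ∪ F = {P1, P2, P3, P4, P5, P6, P7, P8, P9} — every zone is covered.
No single route has all 9 zones (the largest, F, has 6), so 2 is optimal.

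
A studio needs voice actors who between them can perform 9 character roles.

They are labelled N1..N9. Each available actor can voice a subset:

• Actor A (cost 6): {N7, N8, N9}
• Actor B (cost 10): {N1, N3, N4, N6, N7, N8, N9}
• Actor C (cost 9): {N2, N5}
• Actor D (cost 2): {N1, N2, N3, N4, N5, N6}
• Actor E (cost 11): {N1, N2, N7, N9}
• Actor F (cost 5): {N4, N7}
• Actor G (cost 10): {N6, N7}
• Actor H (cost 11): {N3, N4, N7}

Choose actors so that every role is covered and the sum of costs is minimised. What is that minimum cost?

8

A, D together cover every role (A ∪ D = {N1, N2, N3, N4, N5, N6, N7, N8, N9}); total cost 6 + 2 = 8.
No covering selection has total cost below 8.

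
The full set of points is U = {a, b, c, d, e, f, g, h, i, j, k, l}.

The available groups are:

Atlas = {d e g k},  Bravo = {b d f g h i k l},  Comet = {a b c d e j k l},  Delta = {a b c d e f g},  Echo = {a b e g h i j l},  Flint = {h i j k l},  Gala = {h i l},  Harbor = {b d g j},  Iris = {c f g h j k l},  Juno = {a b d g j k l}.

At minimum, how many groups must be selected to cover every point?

Bravo and Comet together: Bravo ∪ Comet = {a, b, c, d, e, f, g, h, i, j, k, l} — every point is covered.
No single group has all 12 points (the largest, Bravo, has 8), so 2 is optimal.

2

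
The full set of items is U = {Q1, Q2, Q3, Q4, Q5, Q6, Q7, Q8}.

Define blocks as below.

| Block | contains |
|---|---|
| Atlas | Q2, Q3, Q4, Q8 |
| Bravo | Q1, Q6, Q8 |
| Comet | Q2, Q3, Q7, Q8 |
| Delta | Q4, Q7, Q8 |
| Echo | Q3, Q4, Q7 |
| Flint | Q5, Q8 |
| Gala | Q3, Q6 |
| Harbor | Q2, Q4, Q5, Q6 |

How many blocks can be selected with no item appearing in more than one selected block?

2

Bravo, Echo are pairwise disjoint (Bravo={Q1,Q6,Q8}; Echo={Q3,Q4,Q7}).
Every remaining block overlaps one of these, and no 3 of the listed blocks are pairwise disjoint, so 2 is the maximum.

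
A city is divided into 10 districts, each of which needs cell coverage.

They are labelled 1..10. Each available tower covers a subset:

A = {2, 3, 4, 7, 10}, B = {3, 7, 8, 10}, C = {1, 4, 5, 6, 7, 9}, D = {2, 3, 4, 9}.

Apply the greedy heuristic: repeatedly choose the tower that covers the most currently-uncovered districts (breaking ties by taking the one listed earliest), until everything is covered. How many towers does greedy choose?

3

Greedy: pick C (covers 6 new) → pick A (covers 3 new) → pick B (covers 1 new). Total picks: 3.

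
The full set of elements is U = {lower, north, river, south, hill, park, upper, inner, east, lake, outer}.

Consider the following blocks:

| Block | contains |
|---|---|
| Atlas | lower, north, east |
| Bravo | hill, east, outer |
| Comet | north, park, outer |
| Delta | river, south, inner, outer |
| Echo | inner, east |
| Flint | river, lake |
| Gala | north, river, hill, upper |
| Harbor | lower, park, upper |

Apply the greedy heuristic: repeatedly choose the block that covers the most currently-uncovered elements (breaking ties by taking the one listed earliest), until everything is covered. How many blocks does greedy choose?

Greedy: pick Delta (covers 4 new) → pick Atlas (covers 3 new) → pick Gala (covers 2 new) → pick Comet (covers 1 new) → pick Flint (covers 1 new). Total picks: 5.

5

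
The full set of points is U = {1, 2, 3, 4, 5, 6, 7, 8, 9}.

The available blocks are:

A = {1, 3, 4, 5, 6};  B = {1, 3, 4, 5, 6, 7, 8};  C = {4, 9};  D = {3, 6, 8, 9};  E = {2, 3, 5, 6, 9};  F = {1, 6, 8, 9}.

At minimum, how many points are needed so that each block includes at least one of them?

2

The 2 points {6, 9} hit every block.
No single point lies in every block, so at least 2 are needed and 2 is optimal.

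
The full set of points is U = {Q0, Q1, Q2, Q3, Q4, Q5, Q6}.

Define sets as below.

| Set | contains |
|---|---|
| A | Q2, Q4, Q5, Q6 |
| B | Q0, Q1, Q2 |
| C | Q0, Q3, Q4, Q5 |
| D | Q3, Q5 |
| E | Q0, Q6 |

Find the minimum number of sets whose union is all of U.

Take {B, C, E}. Their union is {Q0, Q1, Q2, Q3, Q4, Q5, Q6}, which is all 7 points.
Only B contains Q1, so B is forced; the remaining 4 points need at least 2 more sets (each remaining set adds at most 3) — so at least 3 sets are needed, and 3 is optimal.

3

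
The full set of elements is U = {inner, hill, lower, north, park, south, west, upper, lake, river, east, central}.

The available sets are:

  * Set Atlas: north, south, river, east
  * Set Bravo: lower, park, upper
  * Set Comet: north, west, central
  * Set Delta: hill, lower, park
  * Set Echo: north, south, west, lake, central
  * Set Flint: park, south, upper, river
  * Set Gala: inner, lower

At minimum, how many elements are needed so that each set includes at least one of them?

3

Take H = {lower, south, central}. Each listed set contains at least one of these, so H is a hitting set of size 3.
The sets Comet, Flint, Gala are pairwise disjoint, so any hitting set needs a separate element for each — at least 3. Hence 3 is optimal.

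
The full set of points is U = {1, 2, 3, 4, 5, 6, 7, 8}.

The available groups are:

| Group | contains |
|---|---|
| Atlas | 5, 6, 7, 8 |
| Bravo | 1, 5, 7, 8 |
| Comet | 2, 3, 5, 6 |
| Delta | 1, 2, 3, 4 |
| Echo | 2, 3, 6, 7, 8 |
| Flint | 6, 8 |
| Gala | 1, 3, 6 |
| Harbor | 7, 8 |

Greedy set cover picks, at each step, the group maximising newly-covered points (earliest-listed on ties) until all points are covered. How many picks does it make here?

3

Greedy: pick Echo (covers 5 new) → pick Bravo (covers 2 new) → pick Delta (covers 1 new). Total picks: 3.
(The true minimum cover uses only 2 groups, so greedy is not optimal here.)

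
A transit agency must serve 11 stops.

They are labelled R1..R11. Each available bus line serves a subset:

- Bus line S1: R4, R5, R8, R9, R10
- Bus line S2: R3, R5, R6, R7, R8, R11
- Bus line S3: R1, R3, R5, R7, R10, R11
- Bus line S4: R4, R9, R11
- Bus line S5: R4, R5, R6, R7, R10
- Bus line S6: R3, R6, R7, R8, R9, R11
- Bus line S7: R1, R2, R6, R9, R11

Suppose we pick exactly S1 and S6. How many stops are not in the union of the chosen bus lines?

2

Union of S1, S6 = {R3, R4, R5, R6, R7, R8, R9, R10, R11}.
Not covered: R1, R2 — 2 stops.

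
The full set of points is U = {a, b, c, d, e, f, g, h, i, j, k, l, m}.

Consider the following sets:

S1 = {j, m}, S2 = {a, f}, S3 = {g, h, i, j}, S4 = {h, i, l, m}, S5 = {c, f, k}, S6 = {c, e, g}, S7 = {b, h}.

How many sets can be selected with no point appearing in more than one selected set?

S1, S2, S6, S7 are pairwise disjoint (S1={j,m}; S2={a,f}; S6={c,e,g}; S7={b,h}).
Every remaining set overlaps one of these, and no 5 of the listed sets are pairwise disjoint, so 4 is the maximum.

4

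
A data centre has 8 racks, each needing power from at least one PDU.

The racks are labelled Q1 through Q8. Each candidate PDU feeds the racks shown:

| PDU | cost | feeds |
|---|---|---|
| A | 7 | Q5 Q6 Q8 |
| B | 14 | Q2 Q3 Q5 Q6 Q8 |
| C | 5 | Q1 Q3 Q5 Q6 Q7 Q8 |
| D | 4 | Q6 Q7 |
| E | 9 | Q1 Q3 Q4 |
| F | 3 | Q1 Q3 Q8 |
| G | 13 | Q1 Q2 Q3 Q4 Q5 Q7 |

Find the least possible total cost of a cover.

C, G together cover every rack (C ∪ G = {Q1, Q2, Q3, Q4, Q5, Q6, Q7, Q8}); total cost 5 + 13 = 18.
No covering selection has total cost below 18.

18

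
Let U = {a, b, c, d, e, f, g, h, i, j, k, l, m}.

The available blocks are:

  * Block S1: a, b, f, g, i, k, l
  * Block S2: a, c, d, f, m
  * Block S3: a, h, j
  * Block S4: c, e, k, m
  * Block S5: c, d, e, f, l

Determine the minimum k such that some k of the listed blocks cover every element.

4

Take {S1, S3, S4, S5}. Their union is {a, b, c, d, e, f, g, h, i, j, k, l, m}, which is all 13 elements.
No 3 of the 5 blocks cover everything (all 10 combinations miss at least one element), so 4 is optimal.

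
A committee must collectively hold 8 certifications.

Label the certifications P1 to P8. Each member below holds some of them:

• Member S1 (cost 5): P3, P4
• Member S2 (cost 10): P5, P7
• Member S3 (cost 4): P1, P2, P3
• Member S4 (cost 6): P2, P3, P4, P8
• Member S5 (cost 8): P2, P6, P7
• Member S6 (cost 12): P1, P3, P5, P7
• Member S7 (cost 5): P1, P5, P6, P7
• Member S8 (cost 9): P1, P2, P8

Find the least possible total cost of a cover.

S4, S7 together cover every certification (S4 ∪ S7 = {P1, P2, P3, P4, P5, P6, P7, P8}); total cost 6 + 5 = 11.
No covering selection has total cost below 11.

11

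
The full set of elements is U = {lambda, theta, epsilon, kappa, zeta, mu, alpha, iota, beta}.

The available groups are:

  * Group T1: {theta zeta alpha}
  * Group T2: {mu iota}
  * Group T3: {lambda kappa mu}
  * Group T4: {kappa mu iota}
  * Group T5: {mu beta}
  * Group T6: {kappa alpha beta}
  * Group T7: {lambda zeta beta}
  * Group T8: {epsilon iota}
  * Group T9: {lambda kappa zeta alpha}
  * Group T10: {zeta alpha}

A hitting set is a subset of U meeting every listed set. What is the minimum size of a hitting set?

The 4 elements {lambda, mu, alpha, iota} hit every group.
No choice of 3 elements meets every group, so 4 is the minimum.

4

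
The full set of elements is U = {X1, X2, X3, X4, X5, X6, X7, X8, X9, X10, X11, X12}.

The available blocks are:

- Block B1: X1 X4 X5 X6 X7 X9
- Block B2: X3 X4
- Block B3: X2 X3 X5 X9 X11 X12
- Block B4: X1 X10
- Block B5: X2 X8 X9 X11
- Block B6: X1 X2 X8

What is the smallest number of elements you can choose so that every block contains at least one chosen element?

H = {X1, X3, X8} meets every block (each contains at least one member of H), and |H| = 3.
The blocks B2, B4, B5 are pairwise disjoint, so any hitting set needs a separate element for each — at least 3. Hence 3 is optimal.

3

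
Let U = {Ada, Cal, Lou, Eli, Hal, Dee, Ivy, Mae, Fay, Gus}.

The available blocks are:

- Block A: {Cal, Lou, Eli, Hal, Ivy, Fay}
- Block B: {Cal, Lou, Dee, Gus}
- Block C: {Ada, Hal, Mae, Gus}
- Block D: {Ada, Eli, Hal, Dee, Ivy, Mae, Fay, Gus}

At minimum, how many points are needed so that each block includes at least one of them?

2

The 2 points {Hal, Dee} hit every block.
No single point lies in every block, so at least 2 are needed and 2 is optimal.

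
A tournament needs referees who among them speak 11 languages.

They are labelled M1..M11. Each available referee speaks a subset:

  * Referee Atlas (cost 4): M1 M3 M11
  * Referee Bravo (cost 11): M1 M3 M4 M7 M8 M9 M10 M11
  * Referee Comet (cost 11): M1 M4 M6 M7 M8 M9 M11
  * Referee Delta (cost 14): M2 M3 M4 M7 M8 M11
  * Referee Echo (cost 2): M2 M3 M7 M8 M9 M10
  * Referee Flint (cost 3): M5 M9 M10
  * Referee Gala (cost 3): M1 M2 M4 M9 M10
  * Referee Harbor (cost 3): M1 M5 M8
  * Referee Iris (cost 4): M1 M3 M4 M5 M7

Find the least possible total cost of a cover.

16

Comet, Echo, Flint together cover every language (Comet ∪ Echo ∪ Flint = {M1, M2, M3, M4, M5, M6, M7, M8, M9, M10, M11}); total cost 11 + 2 + 3 = 16.
The greedy pick Echo, Iris, Atlas, Comet costs 21; no covering selection beats 16.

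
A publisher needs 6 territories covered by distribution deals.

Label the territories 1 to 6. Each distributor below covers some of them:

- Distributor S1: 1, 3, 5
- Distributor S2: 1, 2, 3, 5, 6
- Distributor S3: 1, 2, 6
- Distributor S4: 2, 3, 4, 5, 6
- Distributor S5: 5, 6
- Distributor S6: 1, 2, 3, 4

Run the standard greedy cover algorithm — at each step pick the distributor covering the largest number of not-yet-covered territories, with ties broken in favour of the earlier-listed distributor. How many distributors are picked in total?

Greedy: pick S2 (covers 5 new) → pick S4 (covers 1 new). Total picks: 2.

2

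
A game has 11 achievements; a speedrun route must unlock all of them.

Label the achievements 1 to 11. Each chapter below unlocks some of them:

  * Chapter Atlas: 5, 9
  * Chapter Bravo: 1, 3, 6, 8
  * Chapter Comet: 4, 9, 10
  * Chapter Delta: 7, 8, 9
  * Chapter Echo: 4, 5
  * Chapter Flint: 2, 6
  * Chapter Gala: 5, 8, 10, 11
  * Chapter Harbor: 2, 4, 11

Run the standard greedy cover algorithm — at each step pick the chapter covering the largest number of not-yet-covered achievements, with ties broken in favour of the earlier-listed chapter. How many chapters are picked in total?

5

Greedy: pick Bravo (covers 4 new) → pick Comet (covers 3 new) → pick Gala (covers 2 new) → pick Delta (covers 1 new) → pick Flint (covers 1 new). Total picks: 5.
(The true minimum cover uses only 4 chapters, so greedy is not optimal here.)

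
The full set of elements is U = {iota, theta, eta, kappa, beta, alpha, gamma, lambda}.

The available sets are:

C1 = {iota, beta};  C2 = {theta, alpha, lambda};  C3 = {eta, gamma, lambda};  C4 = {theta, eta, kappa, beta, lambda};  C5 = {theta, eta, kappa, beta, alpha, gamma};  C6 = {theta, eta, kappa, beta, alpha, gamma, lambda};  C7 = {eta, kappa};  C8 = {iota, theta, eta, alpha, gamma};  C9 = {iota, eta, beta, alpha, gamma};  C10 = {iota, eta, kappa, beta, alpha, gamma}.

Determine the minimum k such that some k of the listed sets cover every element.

2

Take {C2, C10}. Their union is {iota, theta, eta, kappa, beta, alpha, gamma, lambda}, which is all 8 elements.
No single set has all 8 elements (the largest, C6, has 7), so 2 is optimal.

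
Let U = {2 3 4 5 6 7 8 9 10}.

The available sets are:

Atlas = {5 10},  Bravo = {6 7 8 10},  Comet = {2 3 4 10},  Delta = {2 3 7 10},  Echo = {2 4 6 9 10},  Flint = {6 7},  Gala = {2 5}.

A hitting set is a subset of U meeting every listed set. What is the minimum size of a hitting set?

Take H = {2, 5, 7}. Each listed set contains at least one of these, so H is a hitting set of size 3.
No choice of 2 items meets every set, so 3 is the minimum.

3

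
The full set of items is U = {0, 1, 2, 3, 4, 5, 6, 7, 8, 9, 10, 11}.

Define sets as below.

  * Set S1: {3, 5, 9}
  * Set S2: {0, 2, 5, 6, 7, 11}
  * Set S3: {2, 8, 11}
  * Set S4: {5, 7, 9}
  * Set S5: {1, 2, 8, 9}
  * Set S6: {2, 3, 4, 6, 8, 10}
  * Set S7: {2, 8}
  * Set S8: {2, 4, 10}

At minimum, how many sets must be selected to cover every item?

3

S2 and S5 and S6 together: S2 ∪ S5 ∪ S6 = {0, 1, 2, 3, 4, 5, 6, 7, 8, 9, 10, 11} — every item is covered.
Only S2 contains 0, so S2 is forced; the remaining 6 items need at least 2 more sets (each remaining set adds at most 4) — so at least 3 sets are needed, and 3 is optimal.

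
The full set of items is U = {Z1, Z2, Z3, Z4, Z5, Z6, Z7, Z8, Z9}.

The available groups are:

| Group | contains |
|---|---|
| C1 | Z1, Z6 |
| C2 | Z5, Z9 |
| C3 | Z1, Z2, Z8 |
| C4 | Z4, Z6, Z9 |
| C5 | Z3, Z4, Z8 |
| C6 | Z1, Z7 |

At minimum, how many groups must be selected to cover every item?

5

Take {C1, C2, C3, C5, C6}. Their union is {Z1, Z2, Z3, Z4, Z5, Z6, Z7, Z8, Z9}, which is all 9 items.
No 4 of the 6 groups cover everything (all 15 combinations miss at least one item), so 5 is optimal.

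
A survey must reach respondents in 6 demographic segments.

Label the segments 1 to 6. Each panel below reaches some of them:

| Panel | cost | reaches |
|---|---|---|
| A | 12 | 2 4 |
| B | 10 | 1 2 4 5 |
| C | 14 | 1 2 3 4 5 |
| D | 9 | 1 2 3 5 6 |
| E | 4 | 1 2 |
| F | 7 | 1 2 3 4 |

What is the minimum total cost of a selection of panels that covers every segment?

16

D, F together cover every segment (D ∪ F = {1, 2, 3, 4, 5, 6}); total cost 9 + 7 = 16.
No covering selection has total cost below 16.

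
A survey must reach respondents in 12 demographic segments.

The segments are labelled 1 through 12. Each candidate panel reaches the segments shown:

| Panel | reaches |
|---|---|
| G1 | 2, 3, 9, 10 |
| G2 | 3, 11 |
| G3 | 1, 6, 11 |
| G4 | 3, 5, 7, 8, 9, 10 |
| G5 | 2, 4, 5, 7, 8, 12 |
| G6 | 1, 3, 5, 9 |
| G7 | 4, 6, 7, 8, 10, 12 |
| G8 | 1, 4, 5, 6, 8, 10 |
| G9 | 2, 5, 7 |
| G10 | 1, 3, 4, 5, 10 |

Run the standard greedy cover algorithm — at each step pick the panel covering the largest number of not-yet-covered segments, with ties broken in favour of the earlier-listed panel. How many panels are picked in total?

Greedy: pick G4 (covers 6 new) → pick G3 (covers 3 new) → pick G5 (covers 3 new). Total picks: 3.

3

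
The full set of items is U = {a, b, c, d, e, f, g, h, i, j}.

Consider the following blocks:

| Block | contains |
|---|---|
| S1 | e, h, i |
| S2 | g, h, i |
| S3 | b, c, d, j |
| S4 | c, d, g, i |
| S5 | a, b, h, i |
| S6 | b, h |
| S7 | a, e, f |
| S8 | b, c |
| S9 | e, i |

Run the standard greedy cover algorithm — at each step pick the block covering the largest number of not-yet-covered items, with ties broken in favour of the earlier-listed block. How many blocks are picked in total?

Greedy: pick S3 (covers 4 new) → pick S1 (covers 3 new) → pick S7 (covers 2 new) → pick S2 (covers 1 new). Total picks: 4.
(The true minimum cover uses only 3 blocks, so greedy is not optimal here.)

4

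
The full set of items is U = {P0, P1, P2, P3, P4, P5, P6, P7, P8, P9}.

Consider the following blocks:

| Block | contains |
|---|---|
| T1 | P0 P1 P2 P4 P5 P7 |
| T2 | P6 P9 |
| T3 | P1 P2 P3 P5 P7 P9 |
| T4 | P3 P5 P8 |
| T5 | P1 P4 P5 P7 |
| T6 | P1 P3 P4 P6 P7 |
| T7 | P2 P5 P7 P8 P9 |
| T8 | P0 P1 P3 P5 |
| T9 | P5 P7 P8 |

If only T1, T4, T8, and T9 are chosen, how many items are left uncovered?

Union of T1, T4, T8, T9 = {P0, P1, P2, P3, P4, P5, P7, P8}.
Not covered: P6, P9 — 2 items.

2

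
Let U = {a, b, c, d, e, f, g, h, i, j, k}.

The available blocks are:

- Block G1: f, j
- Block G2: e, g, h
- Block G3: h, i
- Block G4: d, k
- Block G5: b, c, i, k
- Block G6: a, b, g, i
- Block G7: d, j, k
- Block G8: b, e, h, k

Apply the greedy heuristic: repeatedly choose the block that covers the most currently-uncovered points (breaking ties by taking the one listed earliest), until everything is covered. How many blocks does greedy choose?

5

Greedy: pick G5 (covers 4 new) → pick G2 (covers 3 new) → pick G1 (covers 2 new) → pick G4 (covers 1 new) → pick G6 (covers 1 new). Total picks: 5.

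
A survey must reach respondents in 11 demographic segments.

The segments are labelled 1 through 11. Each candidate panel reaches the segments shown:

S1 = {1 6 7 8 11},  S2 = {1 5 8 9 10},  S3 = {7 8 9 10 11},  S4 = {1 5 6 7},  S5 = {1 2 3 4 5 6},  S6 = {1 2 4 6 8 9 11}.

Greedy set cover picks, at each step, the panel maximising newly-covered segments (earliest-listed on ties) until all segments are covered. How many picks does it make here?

Greedy: pick S6 (covers 7 new) → pick S2 (covers 2 new) → pick S1 (covers 1 new) → pick S5 (covers 1 new). Total picks: 4.
(The true minimum cover uses only 2 panels, so greedy is not optimal here.)

4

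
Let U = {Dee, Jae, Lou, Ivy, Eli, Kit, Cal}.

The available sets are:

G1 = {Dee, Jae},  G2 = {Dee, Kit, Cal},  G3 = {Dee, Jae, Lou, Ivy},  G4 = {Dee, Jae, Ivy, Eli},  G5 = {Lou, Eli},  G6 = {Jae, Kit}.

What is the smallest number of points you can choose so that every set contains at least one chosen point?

3

The 3 points {Dee, Eli, Kit} hit every set.
No choice of 2 points meets every set, so 3 is the minimum.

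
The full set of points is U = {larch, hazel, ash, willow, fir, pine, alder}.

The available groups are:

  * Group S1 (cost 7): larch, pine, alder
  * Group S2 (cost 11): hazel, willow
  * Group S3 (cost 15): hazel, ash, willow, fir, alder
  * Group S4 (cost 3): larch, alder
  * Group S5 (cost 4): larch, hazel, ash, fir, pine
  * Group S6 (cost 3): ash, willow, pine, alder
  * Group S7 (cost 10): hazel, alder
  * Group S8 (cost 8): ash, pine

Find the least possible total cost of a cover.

7

S5, S6 together cover every point (S5 ∪ S6 = {larch, hazel, ash, willow, fir, pine, alder}); total cost 4 + 3 = 7.
No covering selection has total cost below 7.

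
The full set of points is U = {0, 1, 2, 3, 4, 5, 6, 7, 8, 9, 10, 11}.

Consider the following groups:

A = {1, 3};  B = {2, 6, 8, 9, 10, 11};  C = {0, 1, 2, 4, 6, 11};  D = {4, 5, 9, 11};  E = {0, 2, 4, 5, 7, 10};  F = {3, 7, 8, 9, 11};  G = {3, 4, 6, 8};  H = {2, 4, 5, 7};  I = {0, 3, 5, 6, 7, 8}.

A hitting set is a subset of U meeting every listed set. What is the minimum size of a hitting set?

Take T = {2, 3, 9}. Each listed group contains at least one of these, so T is a hitting set of size 3.
No choice of 2 points meets every group, so 3 is the minimum.

3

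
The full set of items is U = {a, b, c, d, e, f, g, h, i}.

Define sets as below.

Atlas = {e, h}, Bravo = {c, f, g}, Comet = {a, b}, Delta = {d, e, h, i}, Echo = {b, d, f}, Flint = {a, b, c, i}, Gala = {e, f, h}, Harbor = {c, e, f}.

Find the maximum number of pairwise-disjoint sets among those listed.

3

Bravo, Comet, Delta are pairwise disjoint (Bravo={c,f,g}; Comet={a,b}; Delta={d,e,h,i}).
Every remaining set overlaps one of these, and no 4 of the listed sets are pairwise disjoint, so 3 is the maximum.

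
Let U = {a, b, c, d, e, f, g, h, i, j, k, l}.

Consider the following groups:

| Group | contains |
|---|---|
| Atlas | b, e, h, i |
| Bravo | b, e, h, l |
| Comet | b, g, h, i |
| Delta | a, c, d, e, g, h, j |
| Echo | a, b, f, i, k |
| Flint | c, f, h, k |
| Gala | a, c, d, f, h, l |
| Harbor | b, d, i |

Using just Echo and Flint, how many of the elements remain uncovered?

Union of Echo, Flint = {a, b, c, f, h, i, k}.
Not covered: d, e, g, j, l — 5 elements.

5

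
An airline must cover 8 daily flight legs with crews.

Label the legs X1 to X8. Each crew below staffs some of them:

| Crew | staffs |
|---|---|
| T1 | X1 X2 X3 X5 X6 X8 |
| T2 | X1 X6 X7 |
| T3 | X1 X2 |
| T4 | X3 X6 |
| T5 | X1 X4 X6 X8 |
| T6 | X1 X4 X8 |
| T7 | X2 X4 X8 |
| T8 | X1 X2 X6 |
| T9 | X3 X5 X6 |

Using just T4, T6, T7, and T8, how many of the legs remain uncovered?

2

Union of T4, T6, T7, T8 = {X1, X2, X3, X4, X6, X8}.
Not covered: X5, X7 — 2 legs.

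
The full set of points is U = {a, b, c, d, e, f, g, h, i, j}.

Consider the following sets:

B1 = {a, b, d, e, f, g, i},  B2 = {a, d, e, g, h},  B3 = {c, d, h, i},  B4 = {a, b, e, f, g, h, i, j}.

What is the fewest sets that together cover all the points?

B3 and B4 cover everything between them: the union {a, b, c, d, e, f, g, h, i, j} is all of U.
No single set has all 10 points (the largest, B4, has 8), so 2 is optimal.

2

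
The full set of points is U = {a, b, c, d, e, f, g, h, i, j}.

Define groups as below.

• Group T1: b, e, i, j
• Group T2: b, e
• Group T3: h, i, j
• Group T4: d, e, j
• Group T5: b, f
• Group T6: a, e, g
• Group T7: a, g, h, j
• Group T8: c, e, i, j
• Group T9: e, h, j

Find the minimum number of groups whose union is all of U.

4

Take {T4, T5, T7, T8}. Their union is {a, b, c, d, e, f, g, h, i, j}, which is all 10 points.
Only T4 contains d, so T4 is forced; the remaining 7 points need at least 3 more groups (each remaining group adds at most 3) — so at least 4 groups are needed, and 4 is optimal.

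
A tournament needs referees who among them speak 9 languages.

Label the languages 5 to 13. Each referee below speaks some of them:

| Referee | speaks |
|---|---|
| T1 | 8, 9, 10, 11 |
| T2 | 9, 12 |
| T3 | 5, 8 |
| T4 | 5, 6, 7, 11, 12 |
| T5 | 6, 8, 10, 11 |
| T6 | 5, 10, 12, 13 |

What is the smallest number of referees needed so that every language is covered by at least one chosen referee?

Take {T1, T4, T6}. Their union is {5, 6, 7, 8, 9, 10, 11, 12, 13}, which is all 9 languages.
Only T4 contains 7, so T4 is forced; the remaining 4 languages need at least 2 more referees (each remaining referee adds at most 3) — so at least 3 referees are needed, and 3 is optimal.

3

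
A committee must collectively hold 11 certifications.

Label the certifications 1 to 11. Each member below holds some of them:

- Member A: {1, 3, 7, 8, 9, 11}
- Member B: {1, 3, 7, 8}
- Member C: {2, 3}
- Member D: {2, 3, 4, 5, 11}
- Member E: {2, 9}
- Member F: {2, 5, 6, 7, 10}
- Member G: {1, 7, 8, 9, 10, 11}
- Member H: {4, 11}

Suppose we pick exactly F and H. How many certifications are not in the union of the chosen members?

Union of F, H = {2, 4, 5, 6, 7, 10, 11}.
Not covered: 1, 3, 8, 9 — 4 certifications.

4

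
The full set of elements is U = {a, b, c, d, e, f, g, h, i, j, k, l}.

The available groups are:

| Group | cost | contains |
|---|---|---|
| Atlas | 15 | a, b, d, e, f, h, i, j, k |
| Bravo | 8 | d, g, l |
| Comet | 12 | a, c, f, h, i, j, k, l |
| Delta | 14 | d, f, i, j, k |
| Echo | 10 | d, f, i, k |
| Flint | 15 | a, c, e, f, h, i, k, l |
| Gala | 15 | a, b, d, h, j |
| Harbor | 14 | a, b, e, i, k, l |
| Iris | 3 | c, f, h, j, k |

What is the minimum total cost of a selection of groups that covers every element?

25

Bravo, Harbor, Iris together cover every element (Bravo ∪ Harbor ∪ Iris = {a, b, c, d, e, f, g, h, i, j, k, l}); total cost 8 + 14 + 3 = 25.
No covering selection has total cost below 25.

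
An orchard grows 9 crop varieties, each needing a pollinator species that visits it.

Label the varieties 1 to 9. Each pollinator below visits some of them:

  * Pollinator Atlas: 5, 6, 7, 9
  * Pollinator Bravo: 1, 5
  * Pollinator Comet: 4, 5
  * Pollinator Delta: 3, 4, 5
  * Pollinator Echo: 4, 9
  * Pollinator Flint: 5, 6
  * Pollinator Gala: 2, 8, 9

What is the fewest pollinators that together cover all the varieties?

Atlas and Bravo and Delta and Gala together: Atlas ∪ Bravo ∪ Delta ∪ Gala = {1, 2, 3, 4, 5, 6, 7, 8, 9} — every variety is covered.
Only Bravo contains 1, so Bravo is forced; the remaining 7 varieties need at least 3 more pollinators (each remaining pollinator adds at most 3) — so at least 4 pollinators are needed, and 4 is optimal.

4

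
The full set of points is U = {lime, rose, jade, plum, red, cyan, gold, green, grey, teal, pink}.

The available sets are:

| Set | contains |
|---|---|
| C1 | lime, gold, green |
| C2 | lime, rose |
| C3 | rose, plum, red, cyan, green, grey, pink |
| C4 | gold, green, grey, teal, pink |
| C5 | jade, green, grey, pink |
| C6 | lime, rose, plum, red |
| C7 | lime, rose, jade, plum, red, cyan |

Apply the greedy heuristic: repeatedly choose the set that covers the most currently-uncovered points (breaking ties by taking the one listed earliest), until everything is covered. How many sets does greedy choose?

Greedy: pick C3 (covers 7 new) → pick C1 (covers 2 new) → pick C4 (covers 1 new) → pick C5 (covers 1 new). Total picks: 4.
(The true minimum cover uses only 2 sets, so greedy is not optimal here.)

4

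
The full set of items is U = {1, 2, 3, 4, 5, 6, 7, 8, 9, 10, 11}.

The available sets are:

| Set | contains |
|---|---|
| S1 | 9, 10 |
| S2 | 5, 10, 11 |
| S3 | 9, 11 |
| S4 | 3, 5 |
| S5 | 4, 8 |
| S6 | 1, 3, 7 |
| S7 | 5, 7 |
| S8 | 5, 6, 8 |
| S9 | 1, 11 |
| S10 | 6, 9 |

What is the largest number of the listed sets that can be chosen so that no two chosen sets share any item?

4

S2, S5, S6, S10 are pairwise disjoint (S2={5,10,11}; S5={4,8}; S6={1,3,7}; S10={6,9}).
Every remaining set overlaps one of these, and no 5 of the listed sets are pairwise disjoint, so 4 is the maximum.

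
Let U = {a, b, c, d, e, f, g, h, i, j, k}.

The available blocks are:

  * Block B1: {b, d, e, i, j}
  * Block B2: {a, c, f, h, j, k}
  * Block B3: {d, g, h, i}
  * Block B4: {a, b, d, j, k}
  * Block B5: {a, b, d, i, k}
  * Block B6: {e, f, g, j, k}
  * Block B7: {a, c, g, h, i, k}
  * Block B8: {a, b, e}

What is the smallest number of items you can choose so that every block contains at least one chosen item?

3

T = {a, f, i} meets every block (each contains at least one member of T), and |T| = 3.
No choice of 2 items meets every block, so 3 is the minimum.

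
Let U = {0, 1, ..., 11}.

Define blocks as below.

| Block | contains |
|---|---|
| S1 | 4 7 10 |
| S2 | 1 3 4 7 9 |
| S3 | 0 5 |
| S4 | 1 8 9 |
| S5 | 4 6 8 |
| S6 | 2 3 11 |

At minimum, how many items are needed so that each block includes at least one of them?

Take H = {0, 2, 7, 8}. Each listed block contains at least one of these, so H is a hitting set of size 4.
The blocks S1, S3, S4, S6 are pairwise disjoint, so any hitting set needs a separate item for each — at least 4. Hence 4 is optimal.

4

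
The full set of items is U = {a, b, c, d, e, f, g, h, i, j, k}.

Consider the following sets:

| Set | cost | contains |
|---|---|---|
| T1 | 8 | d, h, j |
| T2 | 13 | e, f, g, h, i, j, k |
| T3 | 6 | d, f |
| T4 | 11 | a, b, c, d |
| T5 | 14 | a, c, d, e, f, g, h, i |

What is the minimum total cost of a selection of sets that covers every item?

24

T2, T4 together cover every item (T2 ∪ T4 = {a, b, c, d, e, f, g, h, i, j, k}); total cost 13 + 11 = 24.
The greedy pick T5, T2, T4 costs 38; no covering selection beats 24.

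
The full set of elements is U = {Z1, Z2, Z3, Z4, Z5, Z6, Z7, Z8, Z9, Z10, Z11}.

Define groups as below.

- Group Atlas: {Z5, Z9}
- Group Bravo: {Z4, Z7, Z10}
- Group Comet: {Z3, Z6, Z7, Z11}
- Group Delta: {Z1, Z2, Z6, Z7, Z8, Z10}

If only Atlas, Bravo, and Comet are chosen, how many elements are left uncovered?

3

Union of Atlas, Bravo, Comet = {Z3, Z4, Z5, Z6, Z7, Z9, Z10, Z11}.
Not covered: Z1, Z2, Z8 — 3 elements.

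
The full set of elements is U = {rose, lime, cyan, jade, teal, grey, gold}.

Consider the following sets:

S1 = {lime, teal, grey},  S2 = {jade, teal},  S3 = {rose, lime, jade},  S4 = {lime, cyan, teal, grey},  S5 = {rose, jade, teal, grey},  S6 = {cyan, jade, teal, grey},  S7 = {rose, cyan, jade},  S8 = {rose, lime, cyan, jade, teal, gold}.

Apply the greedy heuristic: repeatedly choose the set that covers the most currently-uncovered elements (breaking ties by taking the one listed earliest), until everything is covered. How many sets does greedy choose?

Greedy: pick S8 (covers 6 new) → pick S1 (covers 1 new). Total picks: 2.

2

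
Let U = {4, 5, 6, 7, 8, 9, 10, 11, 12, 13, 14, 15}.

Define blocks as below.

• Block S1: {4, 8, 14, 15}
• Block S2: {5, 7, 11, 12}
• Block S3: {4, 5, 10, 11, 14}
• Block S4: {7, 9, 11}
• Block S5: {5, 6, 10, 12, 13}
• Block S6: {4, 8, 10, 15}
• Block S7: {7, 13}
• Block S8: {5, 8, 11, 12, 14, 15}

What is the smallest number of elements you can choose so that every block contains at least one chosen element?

3

Take H = {11, 13, 15}. Each listed block contains at least one of these, so H is a hitting set of size 3.
The blocks S1, S4, S5 are pairwise disjoint, so any hitting set needs a separate element for each — at least 3. Hence 3 is optimal.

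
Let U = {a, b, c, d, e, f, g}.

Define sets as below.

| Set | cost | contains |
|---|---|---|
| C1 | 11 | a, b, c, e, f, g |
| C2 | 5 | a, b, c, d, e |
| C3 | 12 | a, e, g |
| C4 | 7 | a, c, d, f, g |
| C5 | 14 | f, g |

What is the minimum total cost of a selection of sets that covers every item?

C2, C4 together cover every item (C2 ∪ C4 = {a, b, c, d, e, f, g}); total cost 5 + 7 = 12.
No covering selection has total cost below 12.

12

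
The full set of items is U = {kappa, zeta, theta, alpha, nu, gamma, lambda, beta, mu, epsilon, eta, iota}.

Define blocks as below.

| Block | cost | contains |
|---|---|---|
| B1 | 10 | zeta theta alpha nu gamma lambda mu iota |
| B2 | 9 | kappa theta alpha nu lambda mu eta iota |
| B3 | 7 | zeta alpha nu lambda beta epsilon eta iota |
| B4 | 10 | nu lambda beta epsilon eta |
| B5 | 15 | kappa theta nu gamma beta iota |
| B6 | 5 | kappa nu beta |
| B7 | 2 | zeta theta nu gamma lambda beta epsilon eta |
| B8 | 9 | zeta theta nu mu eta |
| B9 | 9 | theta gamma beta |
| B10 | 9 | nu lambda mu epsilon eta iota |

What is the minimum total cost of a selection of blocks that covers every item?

11

B2, B7 together cover every item (B2 ∪ B7 = {kappa, zeta, theta, alpha, nu, gamma, lambda, beta, mu, epsilon, eta, iota}); total cost 9 + 2 = 11.
No covering selection has total cost below 11.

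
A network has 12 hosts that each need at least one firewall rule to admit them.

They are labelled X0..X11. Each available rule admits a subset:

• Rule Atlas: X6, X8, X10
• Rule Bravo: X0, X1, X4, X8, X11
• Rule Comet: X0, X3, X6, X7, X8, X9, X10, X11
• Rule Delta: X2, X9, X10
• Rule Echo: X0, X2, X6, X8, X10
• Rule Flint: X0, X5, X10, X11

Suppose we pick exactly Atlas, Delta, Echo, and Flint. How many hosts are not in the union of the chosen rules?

Union of Atlas, Delta, Echo, Flint = {X0, X2, X5, X6, X8, X9, X10, X11}.
Not covered: X1, X3, X4, X7 — 4 hosts.

4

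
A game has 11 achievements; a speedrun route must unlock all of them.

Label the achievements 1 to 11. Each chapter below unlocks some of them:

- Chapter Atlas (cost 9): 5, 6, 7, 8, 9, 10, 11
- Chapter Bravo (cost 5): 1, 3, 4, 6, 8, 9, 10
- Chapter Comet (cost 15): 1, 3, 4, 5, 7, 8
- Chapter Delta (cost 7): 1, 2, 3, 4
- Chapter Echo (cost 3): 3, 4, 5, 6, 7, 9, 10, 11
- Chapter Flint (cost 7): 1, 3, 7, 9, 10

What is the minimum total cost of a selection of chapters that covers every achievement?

Bravo, Delta, Echo together cover every achievement (Bravo ∪ Delta ∪ Echo = {1, 2, 3, 4, 5, 6, 7, 8, 9, 10, 11}); total cost 5 + 7 + 3 = 15.
No covering selection has total cost below 15.

15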